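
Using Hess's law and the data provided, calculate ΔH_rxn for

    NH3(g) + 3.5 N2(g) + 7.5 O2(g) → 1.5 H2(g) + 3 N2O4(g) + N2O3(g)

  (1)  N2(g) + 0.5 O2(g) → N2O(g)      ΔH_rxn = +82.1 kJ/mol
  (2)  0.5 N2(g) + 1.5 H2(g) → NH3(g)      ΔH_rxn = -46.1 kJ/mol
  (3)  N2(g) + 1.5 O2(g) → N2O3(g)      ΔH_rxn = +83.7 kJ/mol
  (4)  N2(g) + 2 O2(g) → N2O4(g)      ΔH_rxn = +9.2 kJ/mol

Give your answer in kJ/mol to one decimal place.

(1): not needed.
(2) reversed: +46.1 kJ/mol
(3) as written: +83.7 kJ/mol
(4) × 3: (3)·(+9.2) = +27.6 kJ/mol
ΔH_rxn = (+46.1) + (+83.7) + (+27.6) = 157.4 kJ/mol

ΔH_rxn = 157.4 kJ/mol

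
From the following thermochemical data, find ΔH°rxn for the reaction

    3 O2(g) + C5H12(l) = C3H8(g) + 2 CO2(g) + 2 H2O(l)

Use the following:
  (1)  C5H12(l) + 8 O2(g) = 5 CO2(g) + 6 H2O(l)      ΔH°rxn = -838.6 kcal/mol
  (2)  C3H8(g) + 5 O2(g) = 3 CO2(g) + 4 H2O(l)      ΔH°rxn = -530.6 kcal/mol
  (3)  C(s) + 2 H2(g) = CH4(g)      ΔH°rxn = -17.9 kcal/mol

(1) as written (C5H12(l) already on the reactant side): -838.6 kcal/mol
(2) reversed (C3H8(g) must end up as a product): +530.6 kcal/mol
(3): not needed (C(s) appears nowhere else).
Since enthalpy is a state function, ΔH°rxn = (-838.6) + (+530.6) = -308.0 kcal/mol

ΔH°rxn = -308.0 kcal/mol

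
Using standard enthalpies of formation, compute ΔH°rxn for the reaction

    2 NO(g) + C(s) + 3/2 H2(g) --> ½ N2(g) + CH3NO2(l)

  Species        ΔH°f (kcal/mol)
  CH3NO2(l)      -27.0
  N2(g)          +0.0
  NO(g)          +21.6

ΔH°rxn = -70.2 kcal/mol

Products: 1/2·(+0.0) + 1·(-27.0) = -27.0
Reactants: 2·(+21.6) + 1·(+0.0) + 3/2·(+0.0) = +43.2
ΔH°rxn = (-27.0) − (+43.2) = -70.2 kcal/mol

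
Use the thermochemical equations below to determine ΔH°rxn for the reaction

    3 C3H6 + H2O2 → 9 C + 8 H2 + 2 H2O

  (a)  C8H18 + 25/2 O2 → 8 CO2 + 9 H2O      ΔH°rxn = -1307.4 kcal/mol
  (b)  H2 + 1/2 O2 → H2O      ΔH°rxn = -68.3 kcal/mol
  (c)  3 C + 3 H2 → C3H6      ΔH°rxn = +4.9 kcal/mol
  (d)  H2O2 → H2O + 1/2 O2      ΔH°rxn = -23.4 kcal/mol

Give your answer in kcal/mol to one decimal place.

(a): not needed (CO2 appears nowhere else).
(b) as written: -68.3 kcal/mol
(c) reversed and × 3 (reverse to put C3H6 on the reactant side; ×3 to match 3 C3H6 in the target): (-3)·(+4.9) = -14.7 kcal/mol
(d) as written (H2O2 already on the reactant side): -23.4 kcal/mol
ΔH°rxn = (-68.3) + (-14.7) + (-23.4) = -106.4 kcal/mol

ΔH°rxn = -106.4 kcal/mol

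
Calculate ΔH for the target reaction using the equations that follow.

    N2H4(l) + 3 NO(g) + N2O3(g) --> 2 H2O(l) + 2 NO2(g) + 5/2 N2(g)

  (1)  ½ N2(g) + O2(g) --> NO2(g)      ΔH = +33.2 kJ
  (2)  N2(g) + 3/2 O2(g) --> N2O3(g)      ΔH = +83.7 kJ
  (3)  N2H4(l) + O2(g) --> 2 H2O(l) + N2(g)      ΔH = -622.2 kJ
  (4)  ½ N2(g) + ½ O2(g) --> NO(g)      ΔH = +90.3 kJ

ΔH = -910.4 kJ

(1) × 2 (×2 to match 2 NO2(g) in the target): (2)·(+33.2) = +66.4 kJ
(2) reversed (N2O3(g) must end up as a reactant): -83.7 kJ
(3) as written (N2H4(l) already on the reactant side): -622.2 kJ
(4) reversed and × 3 (NO(g) must end up as a reactant; scale by 3 for the 3 NO(g)): (-3)·(+90.3) = -270.9 kJ
Combining the equations, ΔH = (+66.4) + (-83.7) + (-622.2) + (-270.9) = -910.4 kJ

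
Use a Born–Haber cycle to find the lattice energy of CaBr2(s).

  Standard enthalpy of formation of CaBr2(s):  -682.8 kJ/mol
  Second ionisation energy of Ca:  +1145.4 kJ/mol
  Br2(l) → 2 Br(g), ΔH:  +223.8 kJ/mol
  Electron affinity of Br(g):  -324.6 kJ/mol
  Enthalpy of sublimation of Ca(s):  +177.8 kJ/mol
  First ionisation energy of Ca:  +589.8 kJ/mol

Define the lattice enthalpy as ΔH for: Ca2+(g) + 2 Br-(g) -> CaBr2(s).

U = -2170.4 kJ/mol

ΔHf° = 1·ΔHsub + 1·(ΣIE) + 1·D(Br2) + 2·EA + U
-682.8 = 1·(+177.8) + 1·(+1735.2) + 1·(+223.8) + 2·(-324.6) + U
U = -682.8 − (+1487.6) = -2170.4 kJ/mol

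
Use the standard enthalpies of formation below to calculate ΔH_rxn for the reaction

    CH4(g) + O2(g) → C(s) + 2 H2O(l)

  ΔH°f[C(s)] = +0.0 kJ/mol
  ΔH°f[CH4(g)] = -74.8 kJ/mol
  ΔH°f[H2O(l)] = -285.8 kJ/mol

ΔH_rxn = -496.8 kJ/mol

Products: 1·(+0.0) + 2·(-285.8) = -571.6
Reactants: 1·(-74.8) + 1·(+0.0) = -74.8
ΔH_rxn = (-571.6) − (-74.8) = -496.8 kJ/mol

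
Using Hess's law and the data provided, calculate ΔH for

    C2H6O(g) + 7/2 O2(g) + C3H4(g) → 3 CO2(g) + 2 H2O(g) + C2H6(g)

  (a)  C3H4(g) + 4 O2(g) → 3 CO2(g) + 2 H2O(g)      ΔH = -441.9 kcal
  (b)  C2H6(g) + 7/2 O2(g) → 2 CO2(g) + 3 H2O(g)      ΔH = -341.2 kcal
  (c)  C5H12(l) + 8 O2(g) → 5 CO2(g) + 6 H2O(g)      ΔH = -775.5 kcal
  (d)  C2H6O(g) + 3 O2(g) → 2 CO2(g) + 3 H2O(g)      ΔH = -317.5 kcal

ΔH = -418.2 kcal

(a) as written (C3H4(g) already on the reactant side): -441.9 kcal
(b) reversed (C2H6(g) must end up as a product): +341.2 kcal
(c): not needed (C5H12(l) appears nowhere else).
(d) as written (C2H6O(g) already on the reactant side): -317.5 kcal
ΔH = (1)·(-441.9) + (-1)·(-341.2) + (1)·(-317.5) = -418.2 kcal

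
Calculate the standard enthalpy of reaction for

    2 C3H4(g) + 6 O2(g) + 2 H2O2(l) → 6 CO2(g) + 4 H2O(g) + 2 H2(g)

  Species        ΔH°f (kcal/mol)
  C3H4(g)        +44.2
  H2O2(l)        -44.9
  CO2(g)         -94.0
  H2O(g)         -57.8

ΔHrxn = -793.8 kcal/mol

Products: 6·(-94.0) + 4·(-57.8) + 2·(+0.0) = -795.2
Reactants: 2·(+44.2) + 6·(+0.0) + 2·(-44.9) = -1.4
ΔHrxn = (-795.2) − (-1.4) = -793.8 kcal/mol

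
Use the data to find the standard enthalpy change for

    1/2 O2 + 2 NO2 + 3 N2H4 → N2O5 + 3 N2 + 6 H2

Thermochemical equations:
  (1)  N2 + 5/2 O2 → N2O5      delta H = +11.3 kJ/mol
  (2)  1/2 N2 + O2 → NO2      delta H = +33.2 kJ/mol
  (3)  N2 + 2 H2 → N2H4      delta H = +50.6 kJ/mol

delta H = -206.9 kJ/mol

(1) as written (N2O5 already on the product side): +11.3 kJ/mol
(2) reversed and × 2 (reverse to put NO2 on the reactant side; scale by 2 for the 2 NO2): (-2)·(+33.2) = -66.4 kJ/mol
(3) reversed and × 3 (reverse to put N2H4 on the reactant side; ×3 to match 3 N2H4 in the target): (-3)·(+50.6) = -151.8 kJ/mol
Since enthalpy is a state function, delta H = (+11.3) + (-66.4) + (-151.8) = -206.9 kJ/mol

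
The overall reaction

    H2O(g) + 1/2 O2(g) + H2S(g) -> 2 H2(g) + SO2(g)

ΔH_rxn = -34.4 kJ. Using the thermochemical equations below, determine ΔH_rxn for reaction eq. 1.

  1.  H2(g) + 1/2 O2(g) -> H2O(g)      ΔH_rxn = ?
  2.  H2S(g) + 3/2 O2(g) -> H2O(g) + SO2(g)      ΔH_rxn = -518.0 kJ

ΔH_rxn = -241.8 kJ

eq. 1 reversed and × 2 (reverse to put H2(g) on the product side; scale by 2 for the 2 H2(g)): contributes −2·x
eq. 2 as written (H2S(g) already on the reactant side): -518.0 kJ
-34.4 = (-518.0) − 2·x
x = (-34.4 − (-518.0)) / (-2) = -241.8 kJ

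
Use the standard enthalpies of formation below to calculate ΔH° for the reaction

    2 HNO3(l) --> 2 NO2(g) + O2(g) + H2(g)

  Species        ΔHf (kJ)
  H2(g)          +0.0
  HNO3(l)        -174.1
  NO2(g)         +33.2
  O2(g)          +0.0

ΔH° = 414.6 kJ

ΔH°rxn = Σ nΔHf°(products) − Σ nΔHf°(reactants).
Products: 2·(+33.2) + 1·(+0.0) + 1·(+0.0) = +66.4
Reactants: 2·(-174.1) = -348.2
ΔH° = (+66.4) − (-348.2) = 414.6 kJ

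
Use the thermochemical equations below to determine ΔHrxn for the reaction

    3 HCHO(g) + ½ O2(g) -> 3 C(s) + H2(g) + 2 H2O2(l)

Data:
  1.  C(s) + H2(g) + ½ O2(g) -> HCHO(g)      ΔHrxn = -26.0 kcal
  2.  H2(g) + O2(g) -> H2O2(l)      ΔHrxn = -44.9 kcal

eq. 1 reversed and × 3 (reverse to put HCHO(g) on the reactant side; scale by 3 for the 3 HCHO(g)): (-3)·(-26.0) = +78.0 kcal
eq. 2 × 2 (scale by 2 for the 2 H2O2(l)): (2)·(-44.9) = -89.8 kcal
By Hess's law, ΔHrxn = (-3)·(-26.0) + (2)·(-44.9) = -11.8 kcal

ΔHrxn = -11.8 kcal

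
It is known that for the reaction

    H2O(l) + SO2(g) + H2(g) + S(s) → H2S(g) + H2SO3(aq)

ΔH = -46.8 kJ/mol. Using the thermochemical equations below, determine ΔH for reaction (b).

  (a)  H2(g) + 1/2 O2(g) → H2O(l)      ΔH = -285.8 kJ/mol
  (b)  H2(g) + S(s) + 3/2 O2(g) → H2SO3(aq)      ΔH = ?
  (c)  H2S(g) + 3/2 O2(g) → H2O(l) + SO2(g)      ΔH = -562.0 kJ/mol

(a): not needed.
(b) as written: contributes x
(c) reversed: +562.0 kJ/mol
-46.8 = (+562.0) + x
x = (-46.8 − (+562.0)) / (1) = -608.8 kJ/mol

ΔH = -608.8 kJ/mol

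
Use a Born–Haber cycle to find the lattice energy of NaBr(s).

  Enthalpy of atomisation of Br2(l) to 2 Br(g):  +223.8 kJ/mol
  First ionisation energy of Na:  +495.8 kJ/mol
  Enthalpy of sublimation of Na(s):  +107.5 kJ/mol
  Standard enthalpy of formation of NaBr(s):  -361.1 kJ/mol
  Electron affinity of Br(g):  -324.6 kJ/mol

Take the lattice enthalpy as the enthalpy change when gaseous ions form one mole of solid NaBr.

ΔHf° = 1·ΔHsub + 1·(ΣIE) + 1/2·D(Br2) + 1·EA + U
-361.1 = 1·(+107.5) + 1·(+495.8) + 1/2·(+223.8) + 1·(-324.6) + U
U = -361.1 − (+390.6) = -751.7 kJ/mol

U = -751.7 kJ/mol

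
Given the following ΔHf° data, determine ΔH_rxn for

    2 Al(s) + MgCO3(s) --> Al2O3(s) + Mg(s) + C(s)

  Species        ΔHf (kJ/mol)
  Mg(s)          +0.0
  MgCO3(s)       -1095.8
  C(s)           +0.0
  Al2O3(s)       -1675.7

Products: 1·(-1675.7) + 1·(+0.0) + 1·(+0.0) = -1675.7
Reactants: 2·(+0.0) + 1·(-1095.8) = -1095.8
ΔH_rxn = (-1675.7) − (-1095.8) = -579.9 kJ/mol

ΔH_rxn = -579.9 kJ/mol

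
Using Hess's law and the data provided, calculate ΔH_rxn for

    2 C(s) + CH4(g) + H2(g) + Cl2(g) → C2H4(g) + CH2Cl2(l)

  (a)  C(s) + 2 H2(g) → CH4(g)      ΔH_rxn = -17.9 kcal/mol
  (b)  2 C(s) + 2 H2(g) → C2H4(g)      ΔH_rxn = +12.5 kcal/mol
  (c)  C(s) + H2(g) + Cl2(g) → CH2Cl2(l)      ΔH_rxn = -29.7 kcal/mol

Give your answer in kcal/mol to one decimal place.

(a) reversed (reverse to put CH4(g) on the reactant side): +17.9 kcal/mol
(b) as written (C2H4(g) already on the product side): +12.5 kcal/mol
(c) as written (CH2Cl2(l) already on the product side): -29.7 kcal/mol
Combining the equations, ΔH_rxn = (+17.9) + (+12.5) + (-29.7) = 0.7 kcal/mol

ΔH_rxn = 0.7 kcal/mol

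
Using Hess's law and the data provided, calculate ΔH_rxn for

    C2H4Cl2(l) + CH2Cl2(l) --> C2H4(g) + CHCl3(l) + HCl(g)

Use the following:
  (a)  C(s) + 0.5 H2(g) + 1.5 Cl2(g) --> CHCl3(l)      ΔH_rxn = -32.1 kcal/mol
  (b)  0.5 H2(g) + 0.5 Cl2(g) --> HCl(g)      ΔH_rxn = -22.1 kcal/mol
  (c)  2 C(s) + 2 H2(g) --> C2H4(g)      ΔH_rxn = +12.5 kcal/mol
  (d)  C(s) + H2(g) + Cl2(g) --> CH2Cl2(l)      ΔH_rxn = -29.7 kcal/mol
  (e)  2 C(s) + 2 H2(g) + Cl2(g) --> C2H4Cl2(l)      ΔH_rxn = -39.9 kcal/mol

(a) as written (CHCl3(l) already on the product side): -32.1 kcal/mol
(b) as written (HCl(g) already on the product side): -22.1 kcal/mol
(c) as written (C2H4(g) already on the product side): +12.5 kcal/mol
(d) reversed (CH2Cl2(l) must end up as a reactant): +29.7 kcal/mol
(e) reversed (C2H4Cl2(l) must end up as a reactant): +39.9 kcal/mol
Since enthalpy is a state function, ΔH_rxn = (1)·(-32.1) + (1)·(-22.1) + (1)·(+12.5) + (-1)·(-29.7) + (-1)·(-39.9) = 27.9 kcal/mol

ΔH_rxn = 27.9 kcal/mol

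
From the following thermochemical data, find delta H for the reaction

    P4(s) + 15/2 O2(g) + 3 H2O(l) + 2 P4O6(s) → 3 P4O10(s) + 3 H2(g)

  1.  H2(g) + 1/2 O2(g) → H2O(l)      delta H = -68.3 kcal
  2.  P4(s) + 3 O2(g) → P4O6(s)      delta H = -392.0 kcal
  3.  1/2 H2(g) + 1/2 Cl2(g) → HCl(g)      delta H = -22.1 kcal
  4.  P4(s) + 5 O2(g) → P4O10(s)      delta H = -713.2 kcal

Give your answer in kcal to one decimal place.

delta H = -1150.7 kcal

eq. 1 reversed and × 3 (reverse to put H2O(l) on the reactant side; ×3 to match 3 H2O(l) in the target): (-3)·(-68.3) = +204.9 kcal
eq. 2 reversed and × 2 (P4O6(s) must end up as a reactant; ×2 to match 2 P4O6(s) in the target): (-2)·(-392.0) = +784.0 kcal
eq. 3: not needed (Cl2(g) appears nowhere else).
eq. 4 × 3 (×3 to match 3 P4O10(s) in the target): (3)·(-713.2) = -2139.6 kcal
By Hess's law, delta H = (+204.9) + (+784.0) + (-2139.6) = -1150.7 kcal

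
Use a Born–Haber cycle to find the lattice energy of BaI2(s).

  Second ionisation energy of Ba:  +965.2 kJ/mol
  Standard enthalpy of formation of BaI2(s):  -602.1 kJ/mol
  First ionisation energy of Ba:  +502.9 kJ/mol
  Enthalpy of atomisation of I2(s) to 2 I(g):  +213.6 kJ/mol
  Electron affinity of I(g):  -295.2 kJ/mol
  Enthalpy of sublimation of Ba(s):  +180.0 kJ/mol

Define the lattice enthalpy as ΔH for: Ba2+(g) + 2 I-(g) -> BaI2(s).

U = -1873.4 kJ/mol

ΔHf° = 1·ΔHsub + 1·(ΣIE) + 1·D(I2) + 2·EA + U
-602.1 = 1·(+180.0) + 1·(+1468.1) + 1·(+213.6) + 2·(-295.2) + U
U = -602.1 − (+1271.3) = -1873.4 kJ/mol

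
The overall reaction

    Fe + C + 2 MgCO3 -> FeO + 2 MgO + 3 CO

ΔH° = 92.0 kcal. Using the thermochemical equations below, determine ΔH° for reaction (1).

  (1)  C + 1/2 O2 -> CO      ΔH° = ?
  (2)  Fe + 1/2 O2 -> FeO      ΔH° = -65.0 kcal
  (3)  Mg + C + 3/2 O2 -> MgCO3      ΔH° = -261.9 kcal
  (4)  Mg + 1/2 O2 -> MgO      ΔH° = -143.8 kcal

(1) × 3 (scale by 3 for the 3 CO): contributes 3·x
(2) as written (FeO already on the product side): -65.0 kcal
(3) reversed and × 2 (reverse to put MgCO3 on the reactant side; scale by 2 for the 2 MgCO3): (-2)·(-261.9) = +523.8 kcal
(4) × 2 (×2 to match 2 MgO in the target): (2)·(-143.8) = -287.6 kcal
+92.0 = (-65.0) + (+523.8) + (-287.6) + 3·x
x = (+92.0 − (+171.2)) / (3) = -26.4 kcal

ΔH° = -26.4 kcal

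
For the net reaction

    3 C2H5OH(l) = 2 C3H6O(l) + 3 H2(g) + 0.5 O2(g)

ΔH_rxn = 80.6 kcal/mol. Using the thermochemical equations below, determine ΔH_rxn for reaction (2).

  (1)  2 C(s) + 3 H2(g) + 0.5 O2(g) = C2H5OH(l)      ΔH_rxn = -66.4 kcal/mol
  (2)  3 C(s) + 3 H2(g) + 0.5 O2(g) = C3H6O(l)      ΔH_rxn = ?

(1) reversed and × 3 (reverse to put C2H5OH(l) on the reactant side; ×3 to match 3 C2H5OH(l) in the target): (-3)·(-66.4) = +199.2 kcal/mol
(2) × 2 (scale by 2 for the 2 C3H6O(l)): contributes 2·x
+80.6 = (+199.2) + 2·x
x = (+80.6 − (+199.2)) / (2) = -59.3 kcal/mol

ΔH_rxn = -59.3 kcal/mol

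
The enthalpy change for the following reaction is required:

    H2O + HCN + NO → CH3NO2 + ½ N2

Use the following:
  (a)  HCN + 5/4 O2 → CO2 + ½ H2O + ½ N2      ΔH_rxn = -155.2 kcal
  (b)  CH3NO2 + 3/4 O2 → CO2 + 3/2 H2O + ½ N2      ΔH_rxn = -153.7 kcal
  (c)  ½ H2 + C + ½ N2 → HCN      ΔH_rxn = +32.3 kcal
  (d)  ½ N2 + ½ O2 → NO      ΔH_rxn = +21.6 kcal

(a) as written: -155.2 kcal
(b) reversed (CH3NO2 must end up as a product): +153.7 kcal
(c): not needed (H2 appears nowhere else).
(d) reversed (reverse to put NO on the reactant side): -21.6 kcal
Combining the equations, ΔH_rxn = (1)·(-155.2) + (-1)·(-153.7) + (-1)·(+21.6) = -23.1 kcal

ΔH_rxn = -23.1 kcal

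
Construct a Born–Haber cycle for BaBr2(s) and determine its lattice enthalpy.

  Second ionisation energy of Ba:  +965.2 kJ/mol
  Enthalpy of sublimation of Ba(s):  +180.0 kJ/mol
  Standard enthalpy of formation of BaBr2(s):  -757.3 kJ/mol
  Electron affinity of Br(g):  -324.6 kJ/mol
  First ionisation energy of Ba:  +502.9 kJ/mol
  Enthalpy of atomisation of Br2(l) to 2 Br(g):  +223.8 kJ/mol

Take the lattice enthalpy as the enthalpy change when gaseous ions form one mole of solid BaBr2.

U = -1980.0 kJ/mol

ΔHf° = 1·ΔHsub + 1·(ΣIE) + 1·D(Br2) + 2·EA + U
-757.3 = 1·(+180.0) + 1·(+1468.1) + 1·(+223.8) + 2·(-324.6) + U
U = -757.3 − (+1222.7) = -1980.0 kJ/mol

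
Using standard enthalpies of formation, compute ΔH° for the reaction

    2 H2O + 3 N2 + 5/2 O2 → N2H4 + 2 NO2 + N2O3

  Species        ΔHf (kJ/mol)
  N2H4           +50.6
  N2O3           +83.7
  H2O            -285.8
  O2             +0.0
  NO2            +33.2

Products: 1·(+50.6) + 2·(+33.2) + 1·(+83.7) = +200.7
Reactants: 2·(-285.8) + 3·(+0.0) + 5/2·(+0.0) = -571.6
ΔH° = (+200.7) − (-571.6) = 772.3 kJ/mol

ΔH° = 772.3 kJ/mol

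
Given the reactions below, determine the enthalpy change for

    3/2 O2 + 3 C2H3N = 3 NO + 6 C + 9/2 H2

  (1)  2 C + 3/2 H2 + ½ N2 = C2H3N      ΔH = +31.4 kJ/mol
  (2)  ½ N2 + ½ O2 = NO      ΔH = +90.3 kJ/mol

(1) reversed and × 3 (C2H3N must end up as a reactant; scale by 3 for the 3 C2H3N): (-3)·(+31.4) = -94.2 kJ/mol
(2) × 3 (scale by 3 for the 3 NO): (3)·(+90.3) = +270.9 kJ/mol
Since enthalpy is a state function, ΔH = (-3)·(+31.4) + (3)·(+90.3) = 176.7 kJ/mol

ΔH = 176.7 kJ/mol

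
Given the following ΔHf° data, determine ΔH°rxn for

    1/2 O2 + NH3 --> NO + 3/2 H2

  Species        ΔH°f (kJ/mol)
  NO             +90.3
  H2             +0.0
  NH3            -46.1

Products: 1·(+90.3) + 3/2·(+0.0) = +90.3
Reactants: 1/2·(+0.0) + 1·(-46.1) = -46.1
ΔH°rxn = (+90.3) − (-46.1) = 136.4 kJ/mol

ΔH°rxn = 136.4 kJ/mol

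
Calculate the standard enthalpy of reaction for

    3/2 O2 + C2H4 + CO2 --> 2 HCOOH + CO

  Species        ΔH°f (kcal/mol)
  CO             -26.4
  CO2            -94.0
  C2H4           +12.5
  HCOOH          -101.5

ΔH°rxn = Σ nΔHf°(products) − Σ nΔHf°(reactants).
Products: 2·(-101.5) + 1·(-26.4) = -229.4
Reactants: 3/2·(+0.0) + 1·(+12.5) + 1·(-94.0) = -81.5
ΔH° = (-229.4) − (-81.5) = -147.9 kcal/mol

ΔH° = -147.9 kcal/mol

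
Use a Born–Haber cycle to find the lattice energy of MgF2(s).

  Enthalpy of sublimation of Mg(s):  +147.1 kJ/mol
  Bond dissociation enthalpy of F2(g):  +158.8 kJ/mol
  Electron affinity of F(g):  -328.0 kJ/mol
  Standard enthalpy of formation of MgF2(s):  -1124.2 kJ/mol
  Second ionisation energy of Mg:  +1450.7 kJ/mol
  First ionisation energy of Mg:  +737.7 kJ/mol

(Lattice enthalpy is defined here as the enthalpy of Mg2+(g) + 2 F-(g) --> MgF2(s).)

ΔHf° = 1·ΔHsub + 1·(ΣIE) + 1·D(F2) + 2·EA + U
-1124.2 = 1·(+147.1) + 1·(+2188.4) + 1·(+158.8) + 2·(-328.0) + U
U = -1124.2 − (+1838.3) = -2962.5 kJ/mol

U = -2962.5 kJ/mol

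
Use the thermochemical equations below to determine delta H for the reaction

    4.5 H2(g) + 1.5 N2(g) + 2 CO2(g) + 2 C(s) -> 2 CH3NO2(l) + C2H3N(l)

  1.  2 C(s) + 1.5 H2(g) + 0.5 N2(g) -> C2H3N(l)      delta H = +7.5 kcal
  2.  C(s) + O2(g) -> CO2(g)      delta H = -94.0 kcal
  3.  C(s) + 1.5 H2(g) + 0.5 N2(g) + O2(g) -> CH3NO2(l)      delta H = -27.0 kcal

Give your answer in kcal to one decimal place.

eq. 1 as written (C2H3N(l) already on the product side): +7.5 kcal
eq. 2 reversed and × 2 (CO2(g) must end up as a reactant; scale by 2 for the 2 CO2(g)): (-2)·(-94.0) = +188.0 kcal
eq. 3 × 2 (scale by 2 for the 2 CH3NO2(l)): (2)·(-27.0) = -54.0 kcal
delta H = (1)·(+7.5) + (-2)·(-94.0) + (2)·(-27.0) = 141.5 kcal

delta H = 141.5 kcal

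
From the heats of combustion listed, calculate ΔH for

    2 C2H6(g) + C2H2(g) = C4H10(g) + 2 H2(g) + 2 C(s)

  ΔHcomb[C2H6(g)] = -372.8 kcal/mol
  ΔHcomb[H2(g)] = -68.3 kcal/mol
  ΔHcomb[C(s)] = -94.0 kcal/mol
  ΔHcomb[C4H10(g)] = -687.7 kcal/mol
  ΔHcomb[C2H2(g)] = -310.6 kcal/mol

ΔH = -43.9 kcal/mol

Using ΔH = Σ nΔHc°(reactants) − Σ nΔHc°(products):
= [2·(-372.8) + 1·(-310.6)] − [1·(-687.7) + 2·(-68.3) + 2·(-94.0)]
= -43.9 kcal/mol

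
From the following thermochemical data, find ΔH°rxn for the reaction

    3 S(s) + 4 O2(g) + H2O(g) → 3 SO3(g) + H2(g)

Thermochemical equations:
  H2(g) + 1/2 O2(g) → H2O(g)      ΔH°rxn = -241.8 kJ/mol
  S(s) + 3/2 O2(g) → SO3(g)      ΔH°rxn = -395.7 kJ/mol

equation 1 reversed (reverse to put H2O(g) on the reactant side): +241.8 kJ/mol
equation 2 × 3 (×3 to match 3 SO3(g) in the target): (3)·(-395.7) = -1187.1 kJ/mol
Combining the equations, ΔH°rxn = (+241.8) + (-1187.1) = -945.3 kJ/mol

ΔH°rxn = -945.3 kJ/mol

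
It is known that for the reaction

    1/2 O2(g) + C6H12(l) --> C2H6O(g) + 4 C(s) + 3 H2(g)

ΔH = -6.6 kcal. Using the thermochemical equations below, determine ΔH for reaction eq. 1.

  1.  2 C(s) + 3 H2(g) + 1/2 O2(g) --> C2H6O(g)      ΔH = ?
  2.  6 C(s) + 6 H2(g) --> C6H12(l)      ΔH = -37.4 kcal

ΔH = -44.0 kcal

eq. 1 as written: contributes x
eq. 2 reversed: +37.4 kcal
-6.6 = (+37.4) + x
x = (-6.6 − (+37.4)) / (1) = -44.0 kcal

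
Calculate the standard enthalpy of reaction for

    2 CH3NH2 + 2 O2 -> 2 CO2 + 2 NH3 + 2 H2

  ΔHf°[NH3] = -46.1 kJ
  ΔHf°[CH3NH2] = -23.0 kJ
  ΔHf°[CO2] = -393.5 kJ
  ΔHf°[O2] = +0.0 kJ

ΔHrxn = -833.2 kJ

Products: 2·(-393.5) + 2·(-46.1) + 2·(+0.0) = -879.2
Reactants: 2·(-23.0) + 2·(+0.0) = -46.0
ΔHrxn = (-879.2) − (-46.0) = -833.2 kJ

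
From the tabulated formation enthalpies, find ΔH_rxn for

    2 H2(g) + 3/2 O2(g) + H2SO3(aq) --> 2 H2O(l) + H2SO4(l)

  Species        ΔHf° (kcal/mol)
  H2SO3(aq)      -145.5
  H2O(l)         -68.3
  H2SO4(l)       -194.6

ΔH_rxn = -185.7 kcal/mol

ΔH°rxn = Σ nΔHf°(products) − Σ nΔHf°(reactants).
Products: 2·(-68.3) + 1·(-194.6) = -331.2
Reactants: 2·(+0.0) + 3/2·(+0.0) + 1·(-145.5) = -145.5
ΔH_rxn = (-331.2) − (-145.5) = -185.7 kcal/mol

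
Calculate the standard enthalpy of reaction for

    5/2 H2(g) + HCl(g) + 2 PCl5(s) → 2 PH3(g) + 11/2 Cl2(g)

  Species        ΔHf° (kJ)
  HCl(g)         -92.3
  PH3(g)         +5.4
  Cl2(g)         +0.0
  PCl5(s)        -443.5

ΔH° = 990.1 kJ

Products: 2·(+5.4) + 11/2·(+0.0) = +10.8
Reactants: 5/2·(+0.0) + 1·(-92.3) + 2·(-443.5) = -979.3
ΔH° = (+10.8) − (-979.3) = 990.1 kJ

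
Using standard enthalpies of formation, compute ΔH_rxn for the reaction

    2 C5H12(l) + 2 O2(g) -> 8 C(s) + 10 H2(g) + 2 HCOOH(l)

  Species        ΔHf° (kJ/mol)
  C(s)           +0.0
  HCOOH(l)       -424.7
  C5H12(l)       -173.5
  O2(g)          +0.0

Products: 8·(+0.0) + 10·(+0.0) + 2·(-424.7) = -849.4
Reactants: 2·(-173.5) + 2·(+0.0) = -347.0
ΔH_rxn = (-849.4) − (-347.0) = -502.4 kJ/mol

ΔH_rxn = -502.4 kJ/mol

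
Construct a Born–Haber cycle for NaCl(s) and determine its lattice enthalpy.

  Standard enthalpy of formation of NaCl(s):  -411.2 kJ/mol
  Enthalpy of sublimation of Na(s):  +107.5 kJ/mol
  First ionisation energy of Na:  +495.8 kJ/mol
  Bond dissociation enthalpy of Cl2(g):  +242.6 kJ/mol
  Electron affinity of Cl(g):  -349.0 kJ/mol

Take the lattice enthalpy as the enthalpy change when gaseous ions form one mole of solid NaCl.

ΔHf° = 1·ΔHsub + 1·(ΣIE) + 1/2·D(Cl2) + 1·EA + U
-411.2 = 1·(+107.5) + 1·(+495.8) + 1/2·(+242.6) + 1·(-349.0) + U
U = -411.2 − (+375.6) = -786.8 kJ/mol

U = -786.8 kJ/mol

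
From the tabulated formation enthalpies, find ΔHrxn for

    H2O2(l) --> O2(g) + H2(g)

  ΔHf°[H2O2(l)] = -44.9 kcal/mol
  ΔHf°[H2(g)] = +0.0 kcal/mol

Products: 1·(+0.0) + 1·(+0.0) = +0.0
Reactants: 1·(-44.9) = -44.9
ΔHrxn = (+0.0) − (-44.9) = 44.9 kcal/mol

ΔHrxn = 44.9 kcal/mol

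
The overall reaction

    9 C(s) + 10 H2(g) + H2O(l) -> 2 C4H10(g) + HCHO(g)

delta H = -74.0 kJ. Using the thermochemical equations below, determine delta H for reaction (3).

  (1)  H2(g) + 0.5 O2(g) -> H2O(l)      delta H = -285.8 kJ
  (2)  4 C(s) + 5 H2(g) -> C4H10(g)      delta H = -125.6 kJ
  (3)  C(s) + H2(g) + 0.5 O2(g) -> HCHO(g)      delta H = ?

(1) reversed: +285.8 kJ
(2) × 2: (2)·(-125.6) = -251.2 kJ
(3) as written: contributes x
-74.0 = (+285.8) + (-251.2) + x
x = (-74.0 − (+34.6)) / (1) = -108.6 kJ

delta H = -108.6 kJ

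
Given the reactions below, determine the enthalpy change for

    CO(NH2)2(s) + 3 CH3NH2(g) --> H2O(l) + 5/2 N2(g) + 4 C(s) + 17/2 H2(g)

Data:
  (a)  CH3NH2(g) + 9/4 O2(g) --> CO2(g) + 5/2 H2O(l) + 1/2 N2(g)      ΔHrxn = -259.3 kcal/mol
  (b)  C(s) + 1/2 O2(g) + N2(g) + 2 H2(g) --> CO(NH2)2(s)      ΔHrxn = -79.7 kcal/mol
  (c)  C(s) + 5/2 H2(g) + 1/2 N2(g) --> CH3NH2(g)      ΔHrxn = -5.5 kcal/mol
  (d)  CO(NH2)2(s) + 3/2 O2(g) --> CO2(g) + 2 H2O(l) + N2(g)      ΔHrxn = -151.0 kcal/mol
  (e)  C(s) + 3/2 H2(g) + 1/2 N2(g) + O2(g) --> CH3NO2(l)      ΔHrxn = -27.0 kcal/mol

ΔHrxn = 28.0 kcal/mol

(a) × 2: (2)·(-259.3) = -518.6 kcal/mol
(b) reversed and × 3: (-3)·(-79.7) = +239.1 kcal/mol
(c) reversed: +5.5 kcal/mol
(d) reversed and × 2: (-2)·(-151.0) = +302.0 kcal/mol
(e): not needed (CH3NO2(l) appears nowhere else).
Combining the equations, ΔHrxn = (-518.6) + (+239.1) + (+5.5) + (+302.0) = 28.0 kcal/mol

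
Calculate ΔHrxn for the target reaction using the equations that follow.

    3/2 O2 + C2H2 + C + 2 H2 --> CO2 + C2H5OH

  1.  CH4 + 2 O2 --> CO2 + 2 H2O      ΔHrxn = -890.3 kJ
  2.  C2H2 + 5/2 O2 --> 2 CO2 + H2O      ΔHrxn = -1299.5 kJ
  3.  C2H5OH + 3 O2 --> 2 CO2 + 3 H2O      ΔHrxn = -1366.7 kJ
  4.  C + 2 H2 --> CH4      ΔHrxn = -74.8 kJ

ΔHrxn = -897.9 kJ

eq. 1 as written: -890.3 kJ
eq. 2 as written (C2H2 already on the reactant side): -1299.5 kJ
eq. 3 reversed (reverse to put C2H5OH on the product side): +1366.7 kJ
eq. 4 as written (C already on the reactant side): -74.8 kJ
ΔHrxn = (-890.3) + (-1299.5) + (+1366.7) + (-74.8) = -897.9 kJ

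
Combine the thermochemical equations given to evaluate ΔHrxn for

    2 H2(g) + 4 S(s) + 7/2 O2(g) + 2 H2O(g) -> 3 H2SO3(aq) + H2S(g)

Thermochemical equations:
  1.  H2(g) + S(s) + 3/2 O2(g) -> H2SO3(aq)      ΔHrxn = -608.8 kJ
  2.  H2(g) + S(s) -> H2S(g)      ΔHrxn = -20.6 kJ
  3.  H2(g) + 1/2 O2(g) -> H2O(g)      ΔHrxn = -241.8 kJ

ΔHrxn = -1363.4 kJ

eq. 1 × 3 (×3 to match 3 H2SO3(aq) in the target): (3)·(-608.8) = -1826.4 kJ
eq. 2 as written (H2S(g) already on the product side): -20.6 kJ
eq. 3 reversed and × 2 (H2O(g) must end up as a reactant; scale by 2 for the 2 H2O(g)): (-2)·(-241.8) = +483.6 kJ
Summing the manipulated equations, ΔHrxn = (-1826.4) + (-20.6) + (+483.6) = -1363.4 kJ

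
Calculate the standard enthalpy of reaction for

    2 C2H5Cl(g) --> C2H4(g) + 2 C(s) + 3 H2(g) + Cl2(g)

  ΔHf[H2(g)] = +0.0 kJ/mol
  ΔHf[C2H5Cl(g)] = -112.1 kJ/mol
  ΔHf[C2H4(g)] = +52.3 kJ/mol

Products: 1·(+52.3) + 2·(+0.0) + 3·(+0.0) + 1·(+0.0) = +52.3
Reactants: 2·(-112.1) = -224.2
ΔHrxn = (+52.3) − (-224.2) = 276.5 kJ/mol

ΔHrxn = 276.5 kJ/mol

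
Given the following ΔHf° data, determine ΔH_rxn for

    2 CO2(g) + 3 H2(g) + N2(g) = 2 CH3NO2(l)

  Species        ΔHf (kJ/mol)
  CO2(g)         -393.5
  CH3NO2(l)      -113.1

Products: 2·(-113.1) = -226.2
Reactants: 2·(-393.5) + 3·(+0.0) + 1·(+0.0) = -787.0
ΔH_rxn = (-226.2) − (-787.0) = 560.8 kJ/mol

ΔH_rxn = 560.8 kJ/mol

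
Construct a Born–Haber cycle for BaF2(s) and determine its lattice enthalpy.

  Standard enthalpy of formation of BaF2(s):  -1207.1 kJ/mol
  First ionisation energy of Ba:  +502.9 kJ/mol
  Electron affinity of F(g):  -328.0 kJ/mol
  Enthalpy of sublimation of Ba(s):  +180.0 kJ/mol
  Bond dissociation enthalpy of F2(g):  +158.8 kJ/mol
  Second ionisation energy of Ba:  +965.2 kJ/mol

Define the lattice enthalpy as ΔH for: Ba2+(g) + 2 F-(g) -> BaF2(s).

ΔHf° = 1·ΔHsub + 1·(ΣIE) + 1·D(F2) + 2·EA + U
-1207.1 = 1·(+180.0) + 1·(+1468.1) + 1·(+158.8) + 2·(-328.0) + U
U = -1207.1 − (+1150.9) = -2358.0 kJ/mol

U = -2358.0 kJ/mol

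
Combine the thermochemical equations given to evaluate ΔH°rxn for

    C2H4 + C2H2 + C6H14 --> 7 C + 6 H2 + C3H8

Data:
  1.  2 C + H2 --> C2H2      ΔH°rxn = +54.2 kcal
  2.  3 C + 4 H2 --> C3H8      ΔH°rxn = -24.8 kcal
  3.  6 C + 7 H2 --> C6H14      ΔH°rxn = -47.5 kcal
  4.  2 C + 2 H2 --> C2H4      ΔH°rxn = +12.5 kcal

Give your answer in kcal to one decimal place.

ΔH°rxn = -44.0 kcal

eq. 1 reversed (reverse to put C2H2 on the reactant side): -54.2 kcal
eq. 2 as written (C3H8 already on the product side): -24.8 kcal
eq. 3 reversed (C6H14 must end up as a reactant): +47.5 kcal
eq. 4 reversed (reverse to put C2H4 on the reactant side): -12.5 kcal
ΔH°rxn = (-1)·(+54.2) + (1)·(-24.8) + (-1)·(-47.5) + (-1)·(+12.5) = -44.0 kcal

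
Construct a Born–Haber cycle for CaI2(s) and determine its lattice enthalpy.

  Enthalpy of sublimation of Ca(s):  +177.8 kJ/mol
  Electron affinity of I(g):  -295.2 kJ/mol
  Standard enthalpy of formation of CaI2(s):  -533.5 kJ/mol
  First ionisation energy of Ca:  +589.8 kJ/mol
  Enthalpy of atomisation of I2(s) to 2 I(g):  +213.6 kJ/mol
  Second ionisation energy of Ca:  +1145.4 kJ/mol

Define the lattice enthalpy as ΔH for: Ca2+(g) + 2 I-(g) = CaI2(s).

U = -2069.7 kJ/mol

ΔHf° = 1·ΔHsub + 1·(ΣIE) + 1·D(I2) + 2·EA + U
-533.5 = 1·(+177.8) + 1·(+1735.2) + 1·(+213.6) + 2·(-295.2) + U
U = -533.5 − (+1536.2) = -2069.7 kJ/mol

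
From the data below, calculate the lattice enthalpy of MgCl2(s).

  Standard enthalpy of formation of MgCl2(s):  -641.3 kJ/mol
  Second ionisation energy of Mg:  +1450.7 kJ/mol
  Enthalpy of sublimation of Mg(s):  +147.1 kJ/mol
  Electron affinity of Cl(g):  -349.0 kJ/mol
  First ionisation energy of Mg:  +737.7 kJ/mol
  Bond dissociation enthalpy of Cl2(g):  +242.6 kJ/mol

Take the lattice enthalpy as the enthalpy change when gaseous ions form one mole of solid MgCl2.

ΔHf° = 1·ΔHsub + 1·(ΣIE) + 1·D(Cl2) + 2·EA + U
-641.3 = 1·(+147.1) + 1·(+2188.4) + 1·(+242.6) + 2·(-349.0) + U
U = -641.3 − (+1880.1) = -2521.4 kJ/mol

U = -2521.4 kJ/mol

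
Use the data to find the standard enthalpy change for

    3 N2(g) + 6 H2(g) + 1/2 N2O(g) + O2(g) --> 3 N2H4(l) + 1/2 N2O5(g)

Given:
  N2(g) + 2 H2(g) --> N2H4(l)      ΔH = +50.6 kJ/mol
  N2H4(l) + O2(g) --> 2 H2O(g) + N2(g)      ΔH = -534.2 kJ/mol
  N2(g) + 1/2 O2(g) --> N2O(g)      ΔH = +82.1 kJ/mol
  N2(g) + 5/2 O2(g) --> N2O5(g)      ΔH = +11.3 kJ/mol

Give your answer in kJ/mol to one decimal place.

equation 1 × 3: (3)·(+50.6) = +151.8 kJ/mol
equation 2: not needed.
equation 3 reversed and × 1/2: (-1/2)·(+82.1) = -41.05 kJ/mol
equation 4 × 1/2: (1/2)·(+11.3) = +5.65 kJ/mol
ΔH = (3)·(+50.6) + (-1/2)·(+82.1) + (1/2)·(+11.3) = 116.4 kJ/mol

ΔH = 116.4 kJ/mol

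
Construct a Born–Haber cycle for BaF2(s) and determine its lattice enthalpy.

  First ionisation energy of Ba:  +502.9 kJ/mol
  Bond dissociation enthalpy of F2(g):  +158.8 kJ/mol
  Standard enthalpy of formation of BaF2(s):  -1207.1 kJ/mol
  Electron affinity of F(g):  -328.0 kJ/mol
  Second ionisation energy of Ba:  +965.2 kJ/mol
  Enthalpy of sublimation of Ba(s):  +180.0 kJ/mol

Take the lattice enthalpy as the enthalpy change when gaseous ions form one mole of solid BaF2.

U = -2358.0 kJ/mol

ΔHf° = 1·ΔHsub + 1·(ΣIE) + 1·D(F2) + 2·EA + U
-1207.1 = 1·(+180.0) + 1·(+1468.1) + 1·(+158.8) + 2·(-328.0) + U
U = -1207.1 − (+1150.9) = -2358.0 kJ/mol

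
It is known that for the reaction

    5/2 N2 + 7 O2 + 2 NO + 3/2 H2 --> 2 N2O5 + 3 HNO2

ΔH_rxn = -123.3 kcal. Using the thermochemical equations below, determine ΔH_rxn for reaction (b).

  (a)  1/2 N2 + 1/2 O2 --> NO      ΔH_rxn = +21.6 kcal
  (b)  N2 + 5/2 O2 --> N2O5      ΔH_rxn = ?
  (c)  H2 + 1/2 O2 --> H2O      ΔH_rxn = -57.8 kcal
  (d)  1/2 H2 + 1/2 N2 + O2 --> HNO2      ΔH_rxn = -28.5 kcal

(a) reversed and × 2: (-2)·(+21.6) = -43.2 kcal
(b) × 2: contributes 2·x
(c): not needed.
(d) × 3: (3)·(-28.5) = -85.5 kcal
-123.3 = (-43.2) + (-85.5) + 2·x
x = (-123.3 − (-128.7)) / (2) = 2.7 kcal

ΔH_rxn = 2.7 kcal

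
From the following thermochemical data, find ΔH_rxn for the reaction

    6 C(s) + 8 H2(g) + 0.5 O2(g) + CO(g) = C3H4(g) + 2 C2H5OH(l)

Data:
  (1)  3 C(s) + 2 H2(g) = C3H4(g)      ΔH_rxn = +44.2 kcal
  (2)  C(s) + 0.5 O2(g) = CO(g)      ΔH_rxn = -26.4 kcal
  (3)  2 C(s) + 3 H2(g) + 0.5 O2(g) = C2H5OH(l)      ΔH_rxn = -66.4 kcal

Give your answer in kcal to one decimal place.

(1) as written (C3H4(g) already on the product side): +44.2 kcal
(2) reversed (CO(g) must end up as a reactant): +26.4 kcal
(3) × 2 (scale by 2 for the 2 C2H5OH(l)): (2)·(-66.4) = -132.8 kcal
ΔH_rxn = (1)·(+44.2) + (-1)·(-26.4) + (2)·(-66.4) = -62.2 kcal

ΔH_rxn = -62.2 kcal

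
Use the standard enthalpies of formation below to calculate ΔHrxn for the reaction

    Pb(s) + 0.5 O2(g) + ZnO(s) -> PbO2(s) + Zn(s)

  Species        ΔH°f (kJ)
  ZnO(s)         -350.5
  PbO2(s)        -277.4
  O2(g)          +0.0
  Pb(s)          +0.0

Products: 1·(-277.4) + 1·(+0.0) = -277.4
Reactants: 1·(+0.0) + 1/2·(+0.0) + 1·(-350.5) = -350.5
ΔHrxn = (-277.4) − (-350.5) = 73.1 kJ

ΔHrxn = 73.1 kJ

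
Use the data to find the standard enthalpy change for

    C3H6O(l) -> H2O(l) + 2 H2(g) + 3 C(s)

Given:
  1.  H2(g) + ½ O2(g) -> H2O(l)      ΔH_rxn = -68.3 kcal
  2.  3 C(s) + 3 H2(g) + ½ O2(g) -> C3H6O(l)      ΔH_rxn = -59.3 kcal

eq. 1 as written: -68.3 kcal
eq. 2 reversed: +59.3 kcal
ΔH_rxn = (1)·(-68.3) + (-1)·(-59.3) = -9.0 kcal

ΔH_rxn = -9.0 kcal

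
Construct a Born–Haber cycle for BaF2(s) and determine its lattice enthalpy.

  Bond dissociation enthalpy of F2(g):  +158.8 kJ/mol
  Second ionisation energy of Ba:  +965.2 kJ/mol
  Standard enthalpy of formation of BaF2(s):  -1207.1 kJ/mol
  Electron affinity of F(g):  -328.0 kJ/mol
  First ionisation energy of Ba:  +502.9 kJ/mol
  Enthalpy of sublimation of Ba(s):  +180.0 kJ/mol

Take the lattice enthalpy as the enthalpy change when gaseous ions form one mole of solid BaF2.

ΔHf° = 1·ΔHsub + 1·(ΣIE) + 1·D(F2) + 2·EA + U
-1207.1 = 1·(+180.0) + 1·(+1468.1) + 1·(+158.8) + 2·(-328.0) + U
U = -1207.1 − (+1150.9) = -2358.0 kJ/mol

U = -2358.0 kJ/mol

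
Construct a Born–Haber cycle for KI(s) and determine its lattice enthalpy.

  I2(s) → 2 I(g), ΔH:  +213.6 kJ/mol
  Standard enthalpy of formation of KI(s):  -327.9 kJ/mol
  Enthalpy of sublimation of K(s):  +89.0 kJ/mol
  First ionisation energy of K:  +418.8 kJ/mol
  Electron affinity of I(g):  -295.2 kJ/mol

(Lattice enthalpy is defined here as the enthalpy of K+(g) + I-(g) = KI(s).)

ΔHf° = 1·ΔHsub + 1·(ΣIE) + 1/2·D(I2) + 1·EA + U
-327.9 = 1·(+89.0) + 1·(+418.8) + 1/2·(+213.6) + 1·(-295.2) + U
U = -327.9 − (+319.4) = -647.3 kJ/mol

U = -647.3 kJ/mol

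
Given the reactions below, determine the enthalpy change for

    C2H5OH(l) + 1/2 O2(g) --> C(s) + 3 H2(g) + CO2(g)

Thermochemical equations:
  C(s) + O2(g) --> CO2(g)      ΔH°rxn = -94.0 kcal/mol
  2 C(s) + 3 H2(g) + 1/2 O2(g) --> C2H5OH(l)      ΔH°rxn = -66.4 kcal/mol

ΔH°rxn = -27.6 kcal/mol

equation 1 as written (CO2(g) already on the product side): -94.0 kcal/mol
equation 2 reversed (reverse to put C2H5OH(l) on the reactant side): +66.4 kcal/mol
Combining the equations, ΔH°rxn = (1)·(-94.0) + (-1)·(-66.4) = -27.6 kcal/mol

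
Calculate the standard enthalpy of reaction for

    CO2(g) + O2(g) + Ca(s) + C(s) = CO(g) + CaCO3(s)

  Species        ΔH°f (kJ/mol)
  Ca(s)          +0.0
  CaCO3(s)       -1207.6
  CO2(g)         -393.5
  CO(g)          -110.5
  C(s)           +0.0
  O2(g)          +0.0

ΔH°rxn = -924.6 kJ/mol

Products: 1·(-110.5) + 1·(-1207.6) = -1318.1
Reactants: 1·(-393.5) + 1·(+0.0) + 1·(+0.0) + 1·(+0.0) = -393.5
ΔH°rxn = (-1318.1) − (-393.5) = -924.6 kJ/mol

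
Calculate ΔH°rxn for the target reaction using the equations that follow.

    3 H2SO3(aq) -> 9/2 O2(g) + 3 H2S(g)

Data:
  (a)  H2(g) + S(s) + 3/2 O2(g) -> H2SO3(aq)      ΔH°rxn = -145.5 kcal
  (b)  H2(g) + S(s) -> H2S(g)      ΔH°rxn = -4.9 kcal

(a) reversed and × 3 (reverse to put H2SO3(aq) on the reactant side; ×3 to match 3 H2SO3(aq) in the target): (-3)·(-145.5) = +436.5 kcal
(b) × 3 (×3 to match 3 H2S(g) in the target): (3)·(-4.9) = -14.7 kcal
ΔH°rxn = (+436.5) + (-14.7) = 421.8 kcal

ΔH°rxn = 421.8 kcal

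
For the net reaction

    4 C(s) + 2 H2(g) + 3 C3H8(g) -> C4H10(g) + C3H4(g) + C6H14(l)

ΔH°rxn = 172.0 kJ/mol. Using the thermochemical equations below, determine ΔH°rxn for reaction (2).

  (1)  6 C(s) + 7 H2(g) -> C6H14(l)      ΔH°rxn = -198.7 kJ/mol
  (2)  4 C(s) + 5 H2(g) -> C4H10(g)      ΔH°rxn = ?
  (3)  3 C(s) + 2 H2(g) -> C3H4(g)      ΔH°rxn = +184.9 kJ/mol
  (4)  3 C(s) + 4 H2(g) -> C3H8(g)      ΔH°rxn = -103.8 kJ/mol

(1) as written (C6H14(l) already on the product side): -198.7 kJ/mol
(2) as written (C4H10(g) already on the product side): contributes x
(3) as written (C3H4(g) already on the product side): +184.9 kJ/mol
(4) reversed and × 3 (C3H8(g) must end up as a reactant; scale by 3 for the 3 C3H8(g)): (-3)·(-103.8) = +311.4 kJ/mol
+172.0 = (-198.7) + (+184.9) + (+311.4) + x
x = (+172.0 − (+297.6)) / (1) = -125.6 kJ/mol

ΔH°rxn = -125.6 kJ/mol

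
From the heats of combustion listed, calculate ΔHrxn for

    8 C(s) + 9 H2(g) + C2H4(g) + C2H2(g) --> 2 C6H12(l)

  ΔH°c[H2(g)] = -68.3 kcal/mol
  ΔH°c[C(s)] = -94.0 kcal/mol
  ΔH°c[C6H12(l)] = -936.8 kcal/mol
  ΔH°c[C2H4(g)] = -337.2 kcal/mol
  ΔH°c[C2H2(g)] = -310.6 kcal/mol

Using ΔH = Σ nΔHc°(reactants) − Σ nΔHc°(products):
= [8·(-94.0) + 9·(-68.3) + 1·(-337.2) + 1·(-310.6)] − [2·(-936.8)]
= -140.9 kcal/mol

ΔHrxn = -140.9 kcal/mol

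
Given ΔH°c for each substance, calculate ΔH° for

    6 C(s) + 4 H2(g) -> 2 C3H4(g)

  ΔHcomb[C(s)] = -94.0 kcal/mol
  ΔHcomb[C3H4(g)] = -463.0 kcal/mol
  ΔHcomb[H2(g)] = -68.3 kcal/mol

ΔH° = 88.8 kcal/mol

With combustion enthalpies, reactants minus products:
= [6·(-94.0) + 4·(-68.3)] − [2·(-463.0)]
= 88.8 kcal/mol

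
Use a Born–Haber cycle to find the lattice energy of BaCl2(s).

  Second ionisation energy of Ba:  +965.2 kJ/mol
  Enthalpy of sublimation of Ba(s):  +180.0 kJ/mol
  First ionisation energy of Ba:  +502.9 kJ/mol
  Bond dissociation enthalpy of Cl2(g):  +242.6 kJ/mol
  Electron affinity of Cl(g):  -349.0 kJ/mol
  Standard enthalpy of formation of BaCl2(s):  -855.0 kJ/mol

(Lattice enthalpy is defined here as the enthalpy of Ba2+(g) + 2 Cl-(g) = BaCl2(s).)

ΔHf° = 1·ΔHsub + 1·(ΣIE) + 1·D(Cl2) + 2·EA + U
-855.0 = 1·(+180.0) + 1·(+1468.1) + 1·(+242.6) + 2·(-349.0) + U
U = -855.0 − (+1192.7) = -2047.7 kJ/mol

U = -2047.7 kJ/mol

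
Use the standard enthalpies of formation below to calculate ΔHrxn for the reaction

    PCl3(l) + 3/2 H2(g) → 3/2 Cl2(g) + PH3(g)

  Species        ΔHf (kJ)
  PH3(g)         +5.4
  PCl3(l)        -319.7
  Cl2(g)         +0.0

ΔH°rxn = Σ nΔHf°(products) − Σ nΔHf°(reactants).
Products: 3/2·(+0.0) + 1·(+5.4) = +5.4
Reactants: 1·(-319.7) + 3/2·(+0.0) = -319.7
ΔHrxn = (+5.4) − (-319.7) = 325.1 kJ

ΔHrxn = 325.1 kJ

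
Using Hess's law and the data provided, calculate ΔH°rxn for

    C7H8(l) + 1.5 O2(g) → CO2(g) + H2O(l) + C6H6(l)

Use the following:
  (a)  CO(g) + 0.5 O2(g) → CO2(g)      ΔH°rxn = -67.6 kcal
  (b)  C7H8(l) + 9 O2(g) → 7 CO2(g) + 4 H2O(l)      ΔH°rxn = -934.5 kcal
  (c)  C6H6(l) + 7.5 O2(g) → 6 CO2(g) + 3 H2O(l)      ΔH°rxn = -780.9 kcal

(a): not needed.
(b) as written: -934.5 kcal
(c) reversed: +780.9 kcal
Summing the manipulated equations, ΔH°rxn = (-934.5) + (+780.9) = -153.6 kcal

ΔH°rxn = -153.6 kcal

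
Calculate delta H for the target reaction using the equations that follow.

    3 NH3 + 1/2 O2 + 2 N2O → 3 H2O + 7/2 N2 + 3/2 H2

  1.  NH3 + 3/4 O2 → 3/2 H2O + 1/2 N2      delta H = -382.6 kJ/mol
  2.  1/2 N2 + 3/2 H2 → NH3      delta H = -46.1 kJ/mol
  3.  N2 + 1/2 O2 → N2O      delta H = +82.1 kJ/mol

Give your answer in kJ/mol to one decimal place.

eq. 1 × 2: (2)·(-382.6) = -765.2 kJ/mol
eq. 2 reversed: +46.1 kJ/mol
eq. 3 reversed and × 2: (-2)·(+82.1) = -164.2 kJ/mol
Summing the manipulated equations, delta H = (-765.2) + (+46.1) + (-164.2) = -883.3 kJ/mol

delta H = -883.3 kJ/mol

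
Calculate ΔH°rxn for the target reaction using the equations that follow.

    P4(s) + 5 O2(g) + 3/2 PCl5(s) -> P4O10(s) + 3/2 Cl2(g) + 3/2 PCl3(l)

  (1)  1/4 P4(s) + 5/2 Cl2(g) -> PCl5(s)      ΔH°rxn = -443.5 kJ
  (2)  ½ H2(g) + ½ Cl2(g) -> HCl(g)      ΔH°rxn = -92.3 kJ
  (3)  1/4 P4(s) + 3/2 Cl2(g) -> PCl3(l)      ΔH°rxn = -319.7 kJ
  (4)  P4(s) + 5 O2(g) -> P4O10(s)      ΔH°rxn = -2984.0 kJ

ΔH°rxn = -2798.3 kJ

(1) reversed and × 3/2: (-3/2)·(-443.5) = +665.25 kJ
(2): not needed.
(3) × 3/2: (3/2)·(-319.7) = -479.55 kJ
(4) as written: -2984.0 kJ
Combining the equations, ΔH°rxn = (-3/2)·(-443.5) + (3/2)·(-319.7) + (1)·(-2984.0) = -2798.3 kJ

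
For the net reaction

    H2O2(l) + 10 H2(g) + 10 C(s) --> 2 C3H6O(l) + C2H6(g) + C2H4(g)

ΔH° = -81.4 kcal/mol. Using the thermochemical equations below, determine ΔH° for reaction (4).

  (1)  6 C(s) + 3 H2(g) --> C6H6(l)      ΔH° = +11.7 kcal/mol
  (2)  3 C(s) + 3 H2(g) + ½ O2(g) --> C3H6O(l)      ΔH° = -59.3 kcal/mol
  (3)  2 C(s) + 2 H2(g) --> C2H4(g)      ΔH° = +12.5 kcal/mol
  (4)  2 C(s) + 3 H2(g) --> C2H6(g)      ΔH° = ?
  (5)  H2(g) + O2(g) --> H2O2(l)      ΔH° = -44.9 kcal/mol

(1): not needed.
(2) × 2: (2)·(-59.3) = -118.6 kcal/mol
(3) as written: +12.5 kcal/mol
(4) as written: contributes x
(5) reversed: +44.9 kcal/mol
-81.4 = (-118.6) + (+12.5) + (+44.9) + x
x = (-81.4 − (-61.2)) / (1) = -20.2 kcal/mol

ΔH° = -20.2 kcal/mol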